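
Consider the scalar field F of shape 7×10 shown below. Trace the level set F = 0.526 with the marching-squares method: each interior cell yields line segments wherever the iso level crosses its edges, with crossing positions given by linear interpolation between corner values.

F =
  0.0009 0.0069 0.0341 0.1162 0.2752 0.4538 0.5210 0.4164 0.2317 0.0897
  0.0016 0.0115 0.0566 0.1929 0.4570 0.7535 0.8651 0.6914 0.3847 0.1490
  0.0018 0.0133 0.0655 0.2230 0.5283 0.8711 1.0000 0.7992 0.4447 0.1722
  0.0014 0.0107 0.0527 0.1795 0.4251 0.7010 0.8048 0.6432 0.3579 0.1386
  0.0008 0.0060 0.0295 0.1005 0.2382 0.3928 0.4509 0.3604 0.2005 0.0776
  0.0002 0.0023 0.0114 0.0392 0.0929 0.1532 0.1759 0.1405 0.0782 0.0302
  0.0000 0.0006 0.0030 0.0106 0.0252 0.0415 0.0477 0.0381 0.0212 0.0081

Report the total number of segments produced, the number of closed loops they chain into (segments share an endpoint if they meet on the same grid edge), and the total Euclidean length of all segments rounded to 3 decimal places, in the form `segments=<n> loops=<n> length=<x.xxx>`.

segments=14 loops=1 length=11.695

cell (0,4): code 0100 → (0.241,5.000)–(1.000,4.233)
cell (0,5): code 1100 → (0.015,6.000)–(0.241,5.000)
cell (0,6): code 1100 → (0.399,7.000)–(0.015,6.000)
cell (0,7): code 1000 → (1.000,7.539)–(0.399,7.000)
cell (1,3): code 0100 → (1.968,4.000)–(2.000,3.992)
cell (1,4): code 1110 → (1.000,4.233)–(1.968,4.000)
cell (1,7): code 1001 → (2.000,7.771)–(1.000,7.539)
cell (2,3): code 0010 → (2.000,3.992)–(2.022,4.000)
cell (2,4): code 0111 → (2.022,4.000)–(3.000,4.366)
cell (2,7): code 1001 → (3.000,7.411)–(2.000,7.771)
cell (3,4): code 0010 → (3.000,4.366)–(3.568,5.000)
cell (3,5): code 0011 → (3.568,5.000)–(3.788,6.000)
cell (3,6): code 0011 → (3.788,6.000)–(3.414,7.000)
cell (3,7): code 0001 → (3.414,7.000)–(3.000,7.411)
total: 14 segments, chained into 1 closed loop(s), length Σ = 11.694883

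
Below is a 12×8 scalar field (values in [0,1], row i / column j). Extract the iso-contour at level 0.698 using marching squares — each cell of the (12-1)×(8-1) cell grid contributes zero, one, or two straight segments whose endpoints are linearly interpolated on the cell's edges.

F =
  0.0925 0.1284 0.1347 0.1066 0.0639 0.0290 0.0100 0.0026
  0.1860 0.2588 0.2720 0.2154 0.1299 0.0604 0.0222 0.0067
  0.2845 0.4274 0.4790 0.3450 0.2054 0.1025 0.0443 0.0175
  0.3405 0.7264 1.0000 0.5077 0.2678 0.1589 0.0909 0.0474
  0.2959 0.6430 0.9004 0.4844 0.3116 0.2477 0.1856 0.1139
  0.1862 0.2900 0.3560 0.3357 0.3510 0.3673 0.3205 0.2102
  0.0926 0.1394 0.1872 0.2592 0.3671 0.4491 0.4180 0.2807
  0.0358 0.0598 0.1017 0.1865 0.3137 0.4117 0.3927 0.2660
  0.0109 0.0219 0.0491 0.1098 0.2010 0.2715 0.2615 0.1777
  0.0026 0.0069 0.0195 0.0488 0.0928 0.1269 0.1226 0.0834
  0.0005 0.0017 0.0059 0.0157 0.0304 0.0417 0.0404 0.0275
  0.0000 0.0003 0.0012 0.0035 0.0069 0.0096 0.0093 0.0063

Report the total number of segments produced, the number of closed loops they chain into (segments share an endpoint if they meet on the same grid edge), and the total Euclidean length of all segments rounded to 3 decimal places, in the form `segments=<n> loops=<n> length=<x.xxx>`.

cell (2,0): code 0100 → (2.905,1.000)–(3.000,0.926)
cell (2,1): code 1100 → (2.420,2.000)–(2.905,1.000)
cell (2,2): code 1000 → (3.000,2.613)–(2.420,2.000)
cell (3,0): code 0010 → (3.000,0.926)–(3.341,1.000)
cell (3,1): code 0111 → (3.341,1.000)–(4.000,1.214)
cell (3,2): code 1001 → (4.000,2.487)–(3.000,2.613)
cell (4,1): code 0010 → (4.000,1.214)–(4.372,2.000)
cell (4,2): code 0001 → (4.372,2.000)–(4.000,2.487)
total: 8 segments, chained into 1 closed loop(s), length Σ = 5.607160

segments=8 loops=1 length=5.607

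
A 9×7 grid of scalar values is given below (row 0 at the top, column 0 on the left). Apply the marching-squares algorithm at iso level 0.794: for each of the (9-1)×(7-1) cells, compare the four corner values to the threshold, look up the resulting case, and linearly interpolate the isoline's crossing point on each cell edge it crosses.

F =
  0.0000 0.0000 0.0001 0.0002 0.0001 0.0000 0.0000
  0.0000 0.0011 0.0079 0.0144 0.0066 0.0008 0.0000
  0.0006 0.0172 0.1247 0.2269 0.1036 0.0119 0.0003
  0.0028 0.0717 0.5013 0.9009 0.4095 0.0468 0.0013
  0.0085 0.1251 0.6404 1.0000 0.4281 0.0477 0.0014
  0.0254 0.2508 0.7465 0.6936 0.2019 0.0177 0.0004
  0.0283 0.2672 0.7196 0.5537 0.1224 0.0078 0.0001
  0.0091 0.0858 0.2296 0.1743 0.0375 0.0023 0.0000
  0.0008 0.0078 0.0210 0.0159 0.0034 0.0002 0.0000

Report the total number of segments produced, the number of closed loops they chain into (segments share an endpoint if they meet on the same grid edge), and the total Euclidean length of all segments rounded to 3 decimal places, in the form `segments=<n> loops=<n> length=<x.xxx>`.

cell (2,2): code 0100 → (2.841,3.000)–(3.000,2.732)
cell (2,3): code 1000 → (3.000,3.218)–(2.841,3.000)
cell (3,2): code 0110 → (3.000,2.732)–(4.000,2.427)
cell (3,3): code 1001 → (4.000,3.360)–(3.000,3.218)
cell (4,2): code 0010 → (4.000,2.427)–(4.672,3.000)
cell (4,3): code 0001 → (4.672,3.000)–(4.000,3.360)
total: 6 segments, chained into 1 closed loop(s), length Σ = 4.281941

segments=6 loops=1 length=4.282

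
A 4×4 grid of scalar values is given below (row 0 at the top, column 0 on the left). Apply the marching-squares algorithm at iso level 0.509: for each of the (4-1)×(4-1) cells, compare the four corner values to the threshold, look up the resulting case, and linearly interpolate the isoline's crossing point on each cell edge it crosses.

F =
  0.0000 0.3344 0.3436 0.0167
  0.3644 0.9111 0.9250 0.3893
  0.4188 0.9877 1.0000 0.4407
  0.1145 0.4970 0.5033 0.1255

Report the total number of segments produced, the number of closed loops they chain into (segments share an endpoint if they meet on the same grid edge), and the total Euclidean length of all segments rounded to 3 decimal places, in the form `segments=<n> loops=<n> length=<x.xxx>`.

cell (0,0): code 0100 → (0.303,1.000)–(1.000,0.264)
cell (0,1): code 1100 → (0.284,2.000)–(0.303,1.000)
cell (0,2): code 1000 → (1.000,2.777)–(0.284,2.000)
cell (1,0): code 0110 → (1.000,0.264)–(2.000,0.159)
cell (1,2): code 1001 → (2.000,2.878)–(1.000,2.777)
cell (2,0): code 0010 → (2.000,0.159)–(2.976,1.000)
cell (2,1): code 0011 → (2.976,1.000)–(2.989,2.000)
cell (2,2): code 0001 → (2.989,2.000)–(2.000,2.878)
total: 8 segments, chained into 1 closed loop(s), length Σ = 8.690737

segments=8 loops=1 length=8.691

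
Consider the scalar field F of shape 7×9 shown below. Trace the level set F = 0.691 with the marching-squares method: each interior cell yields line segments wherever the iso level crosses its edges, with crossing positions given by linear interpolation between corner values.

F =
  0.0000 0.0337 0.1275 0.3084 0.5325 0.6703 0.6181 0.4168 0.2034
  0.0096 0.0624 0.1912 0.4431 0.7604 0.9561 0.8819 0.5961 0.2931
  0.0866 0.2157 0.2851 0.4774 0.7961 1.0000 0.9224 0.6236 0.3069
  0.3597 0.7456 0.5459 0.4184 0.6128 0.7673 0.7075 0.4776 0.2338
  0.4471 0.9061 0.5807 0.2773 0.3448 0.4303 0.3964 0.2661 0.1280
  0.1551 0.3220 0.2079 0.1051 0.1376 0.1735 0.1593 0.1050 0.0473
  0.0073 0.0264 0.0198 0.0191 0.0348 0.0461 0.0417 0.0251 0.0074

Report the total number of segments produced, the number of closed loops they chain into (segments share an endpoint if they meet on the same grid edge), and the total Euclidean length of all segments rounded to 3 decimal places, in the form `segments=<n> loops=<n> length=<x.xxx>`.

cell (0,3): code 0100 → (0.695,4.000)–(1.000,3.781)
cell (0,4): code 1100 → (0.072,5.000)–(0.695,4.000)
cell (0,5): code 1100 → (0.276,6.000)–(0.072,5.000)
cell (0,6): code 1000 → (1.000,6.668)–(0.276,6.000)
cell (1,3): code 0110 → (1.000,3.781)–(2.000,3.670)
cell (1,6): code 1001 → (2.000,6.774)–(1.000,6.668)
cell (2,0): code 0100 → (2.897,1.000)–(3.000,0.859)
cell (2,1): code 1000 → (3.000,1.273)–(2.897,1.000)
cell (2,3): code 0010 → (2.000,3.670)–(2.573,4.000)
cell (2,4): code 0111 → (2.573,4.000)–(3.000,4.506)
cell (2,6): code 1001 → (3.000,6.072)–(2.000,6.774)
cell (3,0): code 0110 → (3.000,0.859)–(4.000,0.531)
cell (3,1): code 1001 → (4.000,1.661)–(3.000,1.273)
cell (3,4): code 0010 → (3.000,4.506)–(3.226,5.000)
cell (3,5): code 0011 → (3.226,5.000)–(3.053,6.000)
cell (3,6): code 0001 → (3.053,6.000)–(3.000,6.072)
cell (4,0): code 0010 → (4.000,0.531)–(4.368,1.000)
cell (4,1): code 0001 → (4.368,1.000)–(4.000,1.661)
total: 18 segments, chained into 2 closed loop(s), length Σ = 13.707913

segments=18 loops=2 length=13.708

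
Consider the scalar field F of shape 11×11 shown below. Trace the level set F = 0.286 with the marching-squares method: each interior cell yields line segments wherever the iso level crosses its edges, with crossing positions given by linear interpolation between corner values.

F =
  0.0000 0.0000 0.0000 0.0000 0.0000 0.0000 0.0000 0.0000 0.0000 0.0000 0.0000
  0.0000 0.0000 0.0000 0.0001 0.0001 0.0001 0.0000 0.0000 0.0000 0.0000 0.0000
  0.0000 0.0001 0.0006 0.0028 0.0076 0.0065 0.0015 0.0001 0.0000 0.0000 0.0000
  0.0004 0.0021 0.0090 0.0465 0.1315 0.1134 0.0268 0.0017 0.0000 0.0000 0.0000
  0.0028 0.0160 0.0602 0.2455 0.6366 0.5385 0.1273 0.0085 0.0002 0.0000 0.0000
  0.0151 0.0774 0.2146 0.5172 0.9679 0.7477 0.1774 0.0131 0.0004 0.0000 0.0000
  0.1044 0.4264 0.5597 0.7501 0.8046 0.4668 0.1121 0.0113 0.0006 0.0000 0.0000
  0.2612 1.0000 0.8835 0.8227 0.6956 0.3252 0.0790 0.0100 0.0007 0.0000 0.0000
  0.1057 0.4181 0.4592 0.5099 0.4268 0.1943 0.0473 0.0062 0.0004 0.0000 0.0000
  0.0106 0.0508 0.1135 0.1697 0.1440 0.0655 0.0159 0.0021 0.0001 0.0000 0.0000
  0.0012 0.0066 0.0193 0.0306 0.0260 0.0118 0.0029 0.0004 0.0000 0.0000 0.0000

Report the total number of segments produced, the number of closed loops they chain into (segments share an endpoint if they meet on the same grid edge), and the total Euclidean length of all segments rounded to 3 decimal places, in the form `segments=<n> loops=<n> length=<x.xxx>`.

cell (3,3): code 0100 → (3.306,4.000)–(4.000,3.104)
cell (3,4): code 1100 → (3.406,5.000)–(3.306,4.000)
cell (3,5): code 1000 → (4.000,5.614)–(3.406,5.000)
cell (4,2): code 0100 → (4.149,3.000)–(5.000,2.236)
cell (4,3): code 1110 → (4.000,3.104)–(4.149,3.000)
cell (4,5): code 1001 → (5.000,5.810)–(4.000,5.614)
cell (5,0): code 0100 → (5.598,1.000)–(6.000,0.564)
cell (5,1): code 1100 → (5.207,2.000)–(5.598,1.000)
cell (5,2): code 1110 → (5.000,2.236)–(5.207,2.000)
cell (5,5): code 1001 → (6.000,5.510)–(5.000,5.810)
cell (6,0): code 0110 → (6.000,0.564)–(7.000,0.034)
cell (6,5): code 1001 → (7.000,5.159)–(6.000,5.510)
cell (7,0): code 0110 → (7.000,0.034)–(8.000,0.577)
cell (7,4): code 1011 → (8.000,4.606)–(7.299,5.000)
cell (7,5): code 0001 → (7.299,5.000)–(7.000,5.159)
cell (8,0): code 0010 → (8.000,0.577)–(8.360,1.000)
cell (8,1): code 0011 → (8.360,1.000)–(8.501,2.000)
cell (8,2): code 0011 → (8.501,2.000)–(8.658,3.000)
cell (8,3): code 0011 → (8.658,3.000)–(8.498,4.000)
cell (8,4): code 0001 → (8.498,4.000)–(8.000,4.606)
total: 20 segments, chained into 1 closed loop(s), length Σ = 17.208823

segments=20 loops=1 length=17.209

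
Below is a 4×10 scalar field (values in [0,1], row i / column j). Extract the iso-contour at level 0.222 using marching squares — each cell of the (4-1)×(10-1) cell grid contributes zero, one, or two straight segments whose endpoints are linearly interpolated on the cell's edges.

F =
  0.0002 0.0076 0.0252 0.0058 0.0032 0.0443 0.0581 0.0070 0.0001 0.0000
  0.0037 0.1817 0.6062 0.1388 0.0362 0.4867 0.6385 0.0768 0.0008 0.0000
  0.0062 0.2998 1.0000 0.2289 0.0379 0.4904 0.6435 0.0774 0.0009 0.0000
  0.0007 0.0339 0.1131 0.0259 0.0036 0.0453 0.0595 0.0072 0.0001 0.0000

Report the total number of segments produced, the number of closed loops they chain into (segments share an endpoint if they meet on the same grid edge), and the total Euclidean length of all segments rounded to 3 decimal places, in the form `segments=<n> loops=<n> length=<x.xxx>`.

segments=18 loops=2 length=14.943

cell (0,1): code 0100 → (0.339,2.000)–(1.000,1.095)
cell (0,2): code 1000 → (1.000,2.822)–(0.339,2.000)
cell (0,4): code 0100 → (0.402,5.000)–(1.000,4.412)
cell (0,5): code 1100 → (0.282,6.000)–(0.402,5.000)
cell (0,6): code 1000 → (1.000,6.741)–(0.282,6.000)
cell (1,0): code 0100 → (1.341,1.000)–(2.000,0.735)
cell (1,1): code 1110 → (1.000,1.095)–(1.341,1.000)
cell (1,2): code 1101 → (1.923,3.000)–(1.000,2.822)
cell (1,3): code 1000 → (2.000,3.036)–(1.923,3.000)
cell (1,4): code 0110 → (1.000,4.412)–(2.000,4.407)
cell (1,6): code 1001 → (2.000,6.745)–(1.000,6.741)
cell (2,0): code 0010 → (2.000,0.735)–(2.293,1.000)
cell (2,1): code 0011 → (2.293,1.000)–(2.877,2.000)
cell (2,2): code 0011 → (2.877,2.000)–(2.034,3.000)
cell (2,3): code 0001 → (2.034,3.000)–(2.000,3.036)
cell (2,4): code 0010 → (2.000,4.407)–(2.603,5.000)
cell (2,5): code 0011 → (2.603,5.000)–(2.722,6.000)
cell (2,6): code 0001 → (2.722,6.000)–(2.000,6.745)
total: 18 segments, chained into 2 closed loop(s), length Σ = 14.943404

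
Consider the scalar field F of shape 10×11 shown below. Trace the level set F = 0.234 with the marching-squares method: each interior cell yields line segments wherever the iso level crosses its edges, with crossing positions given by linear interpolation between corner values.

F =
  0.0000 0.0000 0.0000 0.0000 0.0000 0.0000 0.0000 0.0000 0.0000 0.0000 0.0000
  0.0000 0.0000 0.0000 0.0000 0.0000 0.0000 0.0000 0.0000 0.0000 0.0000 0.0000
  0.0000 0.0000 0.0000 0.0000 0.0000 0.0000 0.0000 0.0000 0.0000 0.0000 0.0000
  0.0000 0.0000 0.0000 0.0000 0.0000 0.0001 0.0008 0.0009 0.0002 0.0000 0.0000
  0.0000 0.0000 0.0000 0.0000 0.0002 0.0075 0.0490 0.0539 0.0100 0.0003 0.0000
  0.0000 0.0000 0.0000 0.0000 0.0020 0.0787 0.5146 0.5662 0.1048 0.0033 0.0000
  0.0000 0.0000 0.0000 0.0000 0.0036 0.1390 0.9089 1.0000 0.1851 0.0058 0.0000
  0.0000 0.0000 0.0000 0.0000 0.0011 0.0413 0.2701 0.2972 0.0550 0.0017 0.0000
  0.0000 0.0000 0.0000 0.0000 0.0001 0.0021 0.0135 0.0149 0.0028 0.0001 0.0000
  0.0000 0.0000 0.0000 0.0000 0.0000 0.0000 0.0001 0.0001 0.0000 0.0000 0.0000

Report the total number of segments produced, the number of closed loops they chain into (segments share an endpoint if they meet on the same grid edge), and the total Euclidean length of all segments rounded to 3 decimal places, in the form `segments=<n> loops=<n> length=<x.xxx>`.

cell (4,5): code 0100 → (4.397,6.000)–(5.000,5.356)
cell (4,6): code 1100 → (4.352,7.000)–(4.397,6.000)
cell (4,7): code 1000 → (5.000,7.720)–(4.352,7.000)
cell (5,5): code 0110 → (5.000,5.356)–(6.000,5.123)
cell (5,7): code 1001 → (6.000,7.940)–(5.000,7.720)
cell (6,5): code 0110 → (6.000,5.123)–(7.000,5.842)
cell (6,7): code 1001 → (7.000,7.261)–(6.000,7.940)
cell (7,5): code 0010 → (7.000,5.842)–(7.141,6.000)
cell (7,6): code 0011 → (7.141,6.000)–(7.224,7.000)
cell (7,7): code 0001 → (7.224,7.000)–(7.000,7.261)
total: 10 segments, chained into 1 closed loop(s), length Σ = 8.901457

segments=10 loops=1 length=8.901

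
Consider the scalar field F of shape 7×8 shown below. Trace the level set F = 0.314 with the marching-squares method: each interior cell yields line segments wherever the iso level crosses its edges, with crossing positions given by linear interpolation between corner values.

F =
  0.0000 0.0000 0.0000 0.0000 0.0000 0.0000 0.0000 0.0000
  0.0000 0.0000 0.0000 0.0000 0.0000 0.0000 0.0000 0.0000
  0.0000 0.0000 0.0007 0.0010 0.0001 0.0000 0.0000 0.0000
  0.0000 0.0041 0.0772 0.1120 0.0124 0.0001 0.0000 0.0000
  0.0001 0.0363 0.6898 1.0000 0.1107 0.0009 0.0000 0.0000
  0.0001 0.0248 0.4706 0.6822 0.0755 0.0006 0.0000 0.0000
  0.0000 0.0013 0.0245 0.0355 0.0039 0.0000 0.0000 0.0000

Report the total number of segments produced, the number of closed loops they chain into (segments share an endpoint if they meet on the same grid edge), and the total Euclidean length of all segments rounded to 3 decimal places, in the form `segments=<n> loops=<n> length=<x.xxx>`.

cell (3,1): code 0100 → (3.387,2.000)–(4.000,1.425)
cell (3,2): code 1100 → (3.227,3.000)–(3.387,2.000)
cell (3,3): code 1000 → (4.000,3.771)–(3.227,3.000)
cell (4,1): code 0110 → (4.000,1.425)–(5.000,1.649)
cell (4,3): code 1001 → (5.000,3.607)–(4.000,3.771)
cell (5,1): code 0010 → (5.000,1.649)–(5.351,2.000)
cell (5,2): code 0011 → (5.351,2.000)–(5.569,3.000)
cell (5,3): code 0001 → (5.569,3.000)–(5.000,3.607)
total: 8 segments, chained into 1 closed loop(s), length Σ = 7.335620

segments=8 loops=1 length=7.336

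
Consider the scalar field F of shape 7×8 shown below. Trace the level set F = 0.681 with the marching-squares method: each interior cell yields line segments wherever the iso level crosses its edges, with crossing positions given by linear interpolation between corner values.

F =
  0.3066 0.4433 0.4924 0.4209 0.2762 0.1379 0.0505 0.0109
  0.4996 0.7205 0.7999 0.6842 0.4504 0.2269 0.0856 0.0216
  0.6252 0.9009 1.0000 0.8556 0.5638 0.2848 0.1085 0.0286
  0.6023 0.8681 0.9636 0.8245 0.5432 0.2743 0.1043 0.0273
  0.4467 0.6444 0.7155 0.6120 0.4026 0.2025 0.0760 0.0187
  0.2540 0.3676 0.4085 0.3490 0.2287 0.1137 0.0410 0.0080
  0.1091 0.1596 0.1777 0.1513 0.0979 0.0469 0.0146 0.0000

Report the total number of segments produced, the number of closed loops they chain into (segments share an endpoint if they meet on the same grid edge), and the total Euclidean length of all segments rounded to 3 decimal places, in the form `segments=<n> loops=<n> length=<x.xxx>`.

segments=14 loops=1 length=10.758

cell (0,0): code 0100 → (0.858,1.000)–(1.000,0.821)
cell (0,1): code 1100 → (0.613,2.000)–(0.858,1.000)
cell (0,2): code 1100 → (0.988,3.000)–(0.613,2.000)
cell (0,3): code 1000 → (1.000,3.014)–(0.988,3.000)
cell (1,0): code 0110 → (1.000,0.821)–(2.000,0.202)
cell (1,3): code 1001 → (2.000,3.598)–(1.000,3.014)
cell (2,0): code 0110 → (2.000,0.202)–(3.000,0.296)
cell (2,3): code 1001 → (3.000,3.510)–(2.000,3.598)
cell (3,0): code 0010 → (3.000,0.296)–(3.836,1.000)
cell (3,1): code 0111 → (3.836,1.000)–(4.000,1.515)
cell (3,2): code 1011 → (4.000,2.333)–(3.675,3.000)
cell (3,3): code 0001 → (3.675,3.000)–(3.000,3.510)
cell (4,1): code 0010 → (4.000,1.515)–(4.112,2.000)
cell (4,2): code 0001 → (4.112,2.000)–(4.000,2.333)
total: 14 segments, chained into 1 closed loop(s), length Σ = 10.757790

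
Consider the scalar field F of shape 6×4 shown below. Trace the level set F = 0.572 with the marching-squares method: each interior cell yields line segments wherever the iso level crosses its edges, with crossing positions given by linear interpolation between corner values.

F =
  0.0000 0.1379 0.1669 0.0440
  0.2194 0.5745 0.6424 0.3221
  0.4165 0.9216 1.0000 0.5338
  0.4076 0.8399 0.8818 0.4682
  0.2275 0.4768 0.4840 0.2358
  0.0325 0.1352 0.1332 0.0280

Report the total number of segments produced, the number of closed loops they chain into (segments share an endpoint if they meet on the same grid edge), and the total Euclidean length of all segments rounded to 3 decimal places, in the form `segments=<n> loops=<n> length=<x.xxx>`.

segments=10 loops=1 length=8.778

cell (0,0): code 0100 → (0.994,1.000)–(1.000,0.993)
cell (0,1): code 1100 → (0.852,2.000)–(0.994,1.000)
cell (0,2): code 1000 → (1.000,2.220)–(0.852,2.000)
cell (1,0): code 0110 → (1.000,0.993)–(2.000,0.308)
cell (1,2): code 1001 → (2.000,2.918)–(1.000,2.220)
cell (2,0): code 0110 → (2.000,0.308)–(3.000,0.380)
cell (2,2): code 1001 → (3.000,2.749)–(2.000,2.918)
cell (3,0): code 0010 → (3.000,0.380)–(3.738,1.000)
cell (3,1): code 0011 → (3.738,1.000)–(3.779,2.000)
cell (3,2): code 0001 → (3.779,2.000)–(3.000,2.749)
total: 10 segments, chained into 1 closed loop(s), length Σ = 8.777712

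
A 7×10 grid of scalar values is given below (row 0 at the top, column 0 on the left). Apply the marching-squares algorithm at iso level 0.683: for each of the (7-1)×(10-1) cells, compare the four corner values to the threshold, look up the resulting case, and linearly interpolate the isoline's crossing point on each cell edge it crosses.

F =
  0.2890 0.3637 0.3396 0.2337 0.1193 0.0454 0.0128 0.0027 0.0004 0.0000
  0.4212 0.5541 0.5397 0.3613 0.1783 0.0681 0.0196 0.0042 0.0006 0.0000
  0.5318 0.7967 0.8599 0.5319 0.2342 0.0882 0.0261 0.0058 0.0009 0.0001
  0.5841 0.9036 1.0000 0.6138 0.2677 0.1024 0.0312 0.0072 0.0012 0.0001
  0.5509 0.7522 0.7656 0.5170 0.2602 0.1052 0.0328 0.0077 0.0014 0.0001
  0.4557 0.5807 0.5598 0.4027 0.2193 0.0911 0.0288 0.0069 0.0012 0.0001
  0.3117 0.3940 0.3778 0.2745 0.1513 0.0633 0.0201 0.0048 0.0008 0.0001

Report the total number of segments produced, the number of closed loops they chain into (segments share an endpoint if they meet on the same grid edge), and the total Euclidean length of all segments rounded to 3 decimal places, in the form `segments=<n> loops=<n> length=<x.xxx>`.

cell (1,0): code 0100 → (1.531,1.000)–(2.000,0.571)
cell (1,1): code 1100 → (1.448,2.000)–(1.531,1.000)
cell (1,2): code 1000 → (2.000,2.539)–(1.448,2.000)
cell (2,0): code 0110 → (2.000,0.571)–(3.000,0.310)
cell (2,2): code 1001 → (3.000,2.821)–(2.000,2.539)
cell (3,0): code 0110 → (3.000,0.310)–(4.000,0.656)
cell (3,2): code 1001 → (4.000,2.332)–(3.000,2.821)
cell (4,0): code 0010 → (4.000,0.656)–(4.403,1.000)
cell (4,1): code 0011 → (4.403,1.000)–(4.401,2.000)
cell (4,2): code 0001 → (4.401,2.000)–(4.000,2.332)
total: 10 segments, chained into 1 closed loop(s), length Σ = 8.706000

segments=10 loops=1 length=8.706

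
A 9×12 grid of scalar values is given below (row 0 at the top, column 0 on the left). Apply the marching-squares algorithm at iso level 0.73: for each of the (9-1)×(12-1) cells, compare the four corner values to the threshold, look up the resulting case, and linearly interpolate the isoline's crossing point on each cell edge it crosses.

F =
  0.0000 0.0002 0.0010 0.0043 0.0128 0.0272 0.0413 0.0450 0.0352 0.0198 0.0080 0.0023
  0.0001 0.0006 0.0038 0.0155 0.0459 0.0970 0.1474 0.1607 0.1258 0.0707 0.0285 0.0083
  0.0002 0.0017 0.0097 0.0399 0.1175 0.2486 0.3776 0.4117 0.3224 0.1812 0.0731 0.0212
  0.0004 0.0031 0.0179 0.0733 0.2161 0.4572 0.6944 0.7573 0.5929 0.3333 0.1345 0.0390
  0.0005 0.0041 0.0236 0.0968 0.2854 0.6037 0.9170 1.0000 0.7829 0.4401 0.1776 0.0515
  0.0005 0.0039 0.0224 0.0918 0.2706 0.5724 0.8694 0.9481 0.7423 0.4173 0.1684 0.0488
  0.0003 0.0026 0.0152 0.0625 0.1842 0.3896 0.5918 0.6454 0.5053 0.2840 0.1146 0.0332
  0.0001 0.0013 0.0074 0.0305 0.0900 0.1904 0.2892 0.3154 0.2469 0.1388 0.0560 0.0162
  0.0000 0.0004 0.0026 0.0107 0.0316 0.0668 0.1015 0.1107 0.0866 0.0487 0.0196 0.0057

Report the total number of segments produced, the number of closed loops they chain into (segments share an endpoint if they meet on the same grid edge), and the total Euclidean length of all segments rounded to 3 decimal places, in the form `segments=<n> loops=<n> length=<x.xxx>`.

cell (2,6): code 0100 → (2.921,7.000)–(3.000,6.566)
cell (2,7): code 1000 → (3.000,7.166)–(2.921,7.000)
cell (3,5): code 0100 → (3.160,6.000)–(4.000,5.403)
cell (3,6): code 1110 → (3.000,6.566)–(3.160,6.000)
cell (3,7): code 1101 → (3.722,8.000)–(3.000,7.166)
cell (3,8): code 1000 → (4.000,8.154)–(3.722,8.000)
cell (4,5): code 0110 → (4.000,5.403)–(5.000,5.531)
cell (4,8): code 1001 → (5.000,8.038)–(4.000,8.154)
cell (5,5): code 0010 → (5.000,5.531)–(5.502,6.000)
cell (5,6): code 0011 → (5.502,6.000)–(5.721,7.000)
cell (5,7): code 0011 → (5.721,7.000)–(5.052,8.000)
cell (5,8): code 0001 → (5.052,8.000)–(5.000,8.038)
total: 12 segments, chained into 1 closed loop(s), length Σ = 8.657761

segments=12 loops=1 length=8.658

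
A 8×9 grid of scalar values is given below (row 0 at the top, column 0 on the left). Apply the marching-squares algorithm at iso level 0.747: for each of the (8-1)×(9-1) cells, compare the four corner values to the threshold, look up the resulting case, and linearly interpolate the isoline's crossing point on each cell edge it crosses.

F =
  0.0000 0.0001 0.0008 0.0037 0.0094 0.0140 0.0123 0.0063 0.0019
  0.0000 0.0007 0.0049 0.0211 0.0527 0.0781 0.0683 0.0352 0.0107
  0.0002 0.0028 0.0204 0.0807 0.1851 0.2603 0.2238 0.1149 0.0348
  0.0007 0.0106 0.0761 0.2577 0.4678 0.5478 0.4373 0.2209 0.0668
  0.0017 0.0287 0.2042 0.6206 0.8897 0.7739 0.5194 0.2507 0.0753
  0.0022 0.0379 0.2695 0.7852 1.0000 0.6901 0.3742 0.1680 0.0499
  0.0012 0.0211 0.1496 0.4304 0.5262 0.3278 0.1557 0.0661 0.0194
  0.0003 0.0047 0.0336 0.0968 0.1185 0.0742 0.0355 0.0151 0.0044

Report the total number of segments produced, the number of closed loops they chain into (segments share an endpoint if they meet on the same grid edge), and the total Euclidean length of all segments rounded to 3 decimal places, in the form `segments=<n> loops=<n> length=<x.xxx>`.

cell (3,3): code 0100 → (3.662,4.000)–(4.000,3.470)
cell (3,4): code 1100 → (3.881,5.000)–(3.662,4.000)
cell (3,5): code 1000 → (4.000,5.106)–(3.881,5.000)
cell (4,2): code 0100 → (4.768,3.000)–(5.000,2.926)
cell (4,3): code 1110 → (4.000,3.470)–(4.768,3.000)
cell (4,4): code 1011 → (5.000,4.816)–(4.321,5.000)
cell (4,5): code 0001 → (4.321,5.000)–(4.000,5.106)
cell (5,2): code 0010 → (5.000,2.926)–(5.108,3.000)
cell (5,3): code 0011 → (5.108,3.000)–(5.534,4.000)
cell (5,4): code 0001 → (5.534,4.000)–(5.000,4.816)
total: 10 segments, chained into 1 closed loop(s), length Σ = 6.190292

segments=10 loops=1 length=6.190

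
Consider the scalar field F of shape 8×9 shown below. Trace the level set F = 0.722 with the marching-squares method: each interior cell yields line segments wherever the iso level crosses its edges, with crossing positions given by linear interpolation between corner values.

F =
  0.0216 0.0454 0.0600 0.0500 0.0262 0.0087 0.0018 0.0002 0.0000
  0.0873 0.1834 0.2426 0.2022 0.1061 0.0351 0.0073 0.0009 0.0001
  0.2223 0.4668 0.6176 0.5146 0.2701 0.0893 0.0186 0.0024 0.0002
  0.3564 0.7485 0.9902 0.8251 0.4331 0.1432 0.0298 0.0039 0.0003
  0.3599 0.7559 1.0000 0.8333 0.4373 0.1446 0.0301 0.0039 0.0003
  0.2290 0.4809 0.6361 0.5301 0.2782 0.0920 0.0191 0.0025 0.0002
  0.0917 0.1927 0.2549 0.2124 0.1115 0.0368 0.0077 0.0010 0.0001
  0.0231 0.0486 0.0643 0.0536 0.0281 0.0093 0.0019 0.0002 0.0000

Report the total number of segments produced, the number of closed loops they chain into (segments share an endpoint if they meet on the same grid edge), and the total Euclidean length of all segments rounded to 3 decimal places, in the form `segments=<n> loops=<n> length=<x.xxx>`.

cell (2,0): code 0100 → (2.906,1.000)–(3.000,0.932)
cell (2,1): code 1100 → (2.280,2.000)–(2.906,1.000)
cell (2,2): code 1100 → (2.668,3.000)–(2.280,2.000)
cell (2,3): code 1000 → (3.000,3.263)–(2.668,3.000)
cell (3,0): code 0110 → (3.000,0.932)–(4.000,0.914)
cell (3,3): code 1001 → (4.000,3.281)–(3.000,3.263)
cell (4,0): code 0010 → (4.000,0.914)–(4.123,1.000)
cell (4,1): code 0011 → (4.123,1.000)–(4.764,2.000)
cell (4,2): code 0011 → (4.764,2.000)–(4.367,3.000)
cell (4,3): code 0001 → (4.367,3.000)–(4.000,3.281)
total: 10 segments, chained into 1 closed loop(s), length Σ = 7.667842

segments=10 loops=1 length=7.668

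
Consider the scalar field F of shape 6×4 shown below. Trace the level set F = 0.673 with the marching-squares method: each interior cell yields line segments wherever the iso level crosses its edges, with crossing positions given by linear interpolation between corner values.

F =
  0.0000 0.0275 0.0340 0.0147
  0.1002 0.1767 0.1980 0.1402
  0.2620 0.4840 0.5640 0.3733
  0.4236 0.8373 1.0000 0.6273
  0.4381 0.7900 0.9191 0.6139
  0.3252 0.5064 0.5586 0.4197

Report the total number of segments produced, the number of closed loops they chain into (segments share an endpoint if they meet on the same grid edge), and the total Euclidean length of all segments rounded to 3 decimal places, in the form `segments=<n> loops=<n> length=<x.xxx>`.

segments=8 loops=1 length=7.432

cell (2,0): code 0100 → (2.535,1.000)–(3.000,0.603)
cell (2,1): code 1100 → (2.250,2.000)–(2.535,1.000)
cell (2,2): code 1000 → (3.000,2.877)–(2.250,2.000)
cell (3,0): code 0110 → (3.000,0.603)–(4.000,0.668)
cell (3,2): code 1001 → (4.000,2.806)–(3.000,2.877)
cell (4,0): code 0010 → (4.000,0.668)–(4.413,1.000)
cell (4,1): code 0011 → (4.413,1.000)–(4.683,2.000)
cell (4,2): code 0001 → (4.683,2.000)–(4.000,2.806)
total: 8 segments, chained into 1 closed loop(s), length Σ = 7.432429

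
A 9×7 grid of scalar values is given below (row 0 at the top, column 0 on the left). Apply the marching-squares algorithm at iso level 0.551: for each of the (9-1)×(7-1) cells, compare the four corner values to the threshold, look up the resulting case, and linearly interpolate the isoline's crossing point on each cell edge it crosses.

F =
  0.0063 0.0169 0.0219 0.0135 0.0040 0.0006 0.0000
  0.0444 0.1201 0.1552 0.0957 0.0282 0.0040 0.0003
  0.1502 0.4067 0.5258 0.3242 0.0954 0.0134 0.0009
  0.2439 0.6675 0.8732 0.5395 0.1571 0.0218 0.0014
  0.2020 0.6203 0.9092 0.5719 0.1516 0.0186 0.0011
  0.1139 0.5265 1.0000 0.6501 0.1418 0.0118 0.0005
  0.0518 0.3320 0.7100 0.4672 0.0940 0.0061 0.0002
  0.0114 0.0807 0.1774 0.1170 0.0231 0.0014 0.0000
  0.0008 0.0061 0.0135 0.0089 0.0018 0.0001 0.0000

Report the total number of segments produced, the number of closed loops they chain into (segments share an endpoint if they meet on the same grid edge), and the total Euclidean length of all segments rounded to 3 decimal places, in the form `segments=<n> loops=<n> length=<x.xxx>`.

segments=14 loops=1 length=10.532

cell (2,0): code 0100 → (2.553,1.000)–(3.000,0.725)
cell (2,1): code 1100 → (2.073,2.000)–(2.553,1.000)
cell (2,2): code 1000 → (3.000,2.966)–(2.073,2.000)
cell (3,0): code 0110 → (3.000,0.725)–(4.000,0.834)
cell (3,2): code 1101 → (3.355,3.000)–(3.000,2.966)
cell (3,3): code 1000 → (4.000,3.050)–(3.355,3.000)
cell (4,0): code 0010 → (4.000,0.834)–(4.739,1.000)
cell (4,1): code 0111 → (4.739,1.000)–(5.000,1.052)
cell (4,3): code 1001 → (5.000,3.195)–(4.000,3.050)
cell (5,1): code 0110 → (5.000,1.052)–(6.000,1.579)
cell (5,2): code 1011 → (6.000,2.655)–(5.542,3.000)
cell (5,3): code 0001 → (5.542,3.000)–(5.000,3.195)
cell (6,1): code 0010 → (6.000,1.579)–(6.299,2.000)
cell (6,2): code 0001 → (6.299,2.000)–(6.000,2.655)
total: 14 segments, chained into 1 closed loop(s), length Σ = 10.532044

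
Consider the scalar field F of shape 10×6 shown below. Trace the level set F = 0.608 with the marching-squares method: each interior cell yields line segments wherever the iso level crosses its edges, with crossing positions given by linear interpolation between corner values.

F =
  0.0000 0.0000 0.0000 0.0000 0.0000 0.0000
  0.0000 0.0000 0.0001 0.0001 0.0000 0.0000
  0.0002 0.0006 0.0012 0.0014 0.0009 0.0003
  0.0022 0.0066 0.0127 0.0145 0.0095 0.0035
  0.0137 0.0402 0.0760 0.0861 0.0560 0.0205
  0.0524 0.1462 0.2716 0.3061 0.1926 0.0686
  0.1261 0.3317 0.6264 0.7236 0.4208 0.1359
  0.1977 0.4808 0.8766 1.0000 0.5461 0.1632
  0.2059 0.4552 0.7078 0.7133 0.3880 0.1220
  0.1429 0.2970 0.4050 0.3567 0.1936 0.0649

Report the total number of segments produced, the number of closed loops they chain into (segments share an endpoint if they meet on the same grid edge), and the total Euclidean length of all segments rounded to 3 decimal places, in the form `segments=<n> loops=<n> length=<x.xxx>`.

cell (5,1): code 0100 → (5.948,2.000)–(6.000,1.938)
cell (5,2): code 1100 → (5.723,3.000)–(5.948,2.000)
cell (5,3): code 1000 → (6.000,3.382)–(5.723,3.000)
cell (6,1): code 0110 → (6.000,1.938)–(7.000,1.321)
cell (6,3): code 1001 → (7.000,3.864)–(6.000,3.382)
cell (7,1): code 0110 → (7.000,1.321)–(8.000,1.605)
cell (7,3): code 1001 → (8.000,3.324)–(7.000,3.864)
cell (8,1): code 0010 → (8.000,1.605)–(8.330,2.000)
cell (8,2): code 0011 → (8.330,2.000)–(8.295,3.000)
cell (8,3): code 0001 → (8.295,3.000)–(8.000,3.324)
total: 10 segments, chained into 1 closed loop(s), length Σ = 7.991546

segments=10 loops=1 length=7.992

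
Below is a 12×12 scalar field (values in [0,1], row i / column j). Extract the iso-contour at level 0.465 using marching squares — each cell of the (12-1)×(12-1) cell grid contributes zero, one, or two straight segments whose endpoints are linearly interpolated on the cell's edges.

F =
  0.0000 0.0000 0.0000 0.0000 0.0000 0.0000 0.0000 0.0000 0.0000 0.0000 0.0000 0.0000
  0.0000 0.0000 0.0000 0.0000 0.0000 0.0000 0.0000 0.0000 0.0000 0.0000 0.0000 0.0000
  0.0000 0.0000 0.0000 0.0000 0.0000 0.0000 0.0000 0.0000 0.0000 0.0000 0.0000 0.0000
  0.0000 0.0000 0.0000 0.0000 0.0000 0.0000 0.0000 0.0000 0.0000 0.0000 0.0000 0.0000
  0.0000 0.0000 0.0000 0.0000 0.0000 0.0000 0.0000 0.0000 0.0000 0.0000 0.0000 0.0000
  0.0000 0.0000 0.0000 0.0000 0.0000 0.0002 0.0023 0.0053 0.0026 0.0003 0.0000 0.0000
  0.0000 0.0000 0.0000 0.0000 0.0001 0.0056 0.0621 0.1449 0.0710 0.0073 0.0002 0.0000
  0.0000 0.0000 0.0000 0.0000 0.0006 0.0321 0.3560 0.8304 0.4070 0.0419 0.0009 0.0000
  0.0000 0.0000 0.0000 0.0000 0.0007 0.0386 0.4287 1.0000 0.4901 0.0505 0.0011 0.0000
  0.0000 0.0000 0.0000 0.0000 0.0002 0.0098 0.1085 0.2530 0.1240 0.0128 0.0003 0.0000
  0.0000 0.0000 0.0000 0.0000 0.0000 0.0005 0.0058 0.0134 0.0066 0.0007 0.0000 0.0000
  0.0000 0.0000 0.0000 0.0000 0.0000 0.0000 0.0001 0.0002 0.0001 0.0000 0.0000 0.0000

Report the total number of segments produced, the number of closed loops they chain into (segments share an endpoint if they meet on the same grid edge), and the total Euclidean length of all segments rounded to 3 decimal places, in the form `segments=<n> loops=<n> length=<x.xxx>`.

segments=8 loops=1 length=6.443

cell (6,6): code 0100 → (6.467,7.000)–(7.000,6.230)
cell (6,7): code 1000 → (7.000,7.863)–(6.467,7.000)
cell (7,6): code 0110 → (7.000,6.230)–(8.000,6.064)
cell (7,7): code 1101 → (7.698,8.000)–(7.000,7.863)
cell (7,8): code 1000 → (8.000,8.057)–(7.698,8.000)
cell (8,6): code 0010 → (8.000,6.064)–(8.716,7.000)
cell (8,7): code 0011 → (8.716,7.000)–(8.069,8.000)
cell (8,8): code 0001 → (8.069,8.000)–(8.000,8.057)
total: 8 segments, chained into 1 closed loop(s), length Σ = 6.443003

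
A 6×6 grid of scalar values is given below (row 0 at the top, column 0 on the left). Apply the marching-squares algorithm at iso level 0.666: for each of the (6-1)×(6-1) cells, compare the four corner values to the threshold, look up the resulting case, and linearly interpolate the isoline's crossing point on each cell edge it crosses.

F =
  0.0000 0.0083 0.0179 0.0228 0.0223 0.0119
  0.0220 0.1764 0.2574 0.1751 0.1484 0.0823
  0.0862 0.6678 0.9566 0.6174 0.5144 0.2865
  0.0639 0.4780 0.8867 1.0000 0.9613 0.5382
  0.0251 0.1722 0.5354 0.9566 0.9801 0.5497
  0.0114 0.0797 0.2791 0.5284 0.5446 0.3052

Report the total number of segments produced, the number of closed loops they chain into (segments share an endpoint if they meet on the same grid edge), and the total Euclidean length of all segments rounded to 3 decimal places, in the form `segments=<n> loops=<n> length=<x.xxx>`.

cell (1,0): code 0100 → (1.996,1.000)–(2.000,0.997)
cell (1,1): code 1100 → (1.584,2.000)–(1.996,1.000)
cell (1,2): code 1000 → (2.000,2.857)–(1.584,2.000)
cell (2,0): code 0010 → (2.000,0.997)–(2.009,1.000)
cell (2,1): code 0111 → (2.009,1.000)–(3.000,1.460)
cell (2,2): code 1101 → (2.127,3.000)–(2.000,2.857)
cell (2,3): code 1100 → (2.339,4.000)–(2.127,3.000)
cell (2,4): code 1000 → (3.000,4.698)–(2.339,4.000)
cell (3,1): code 0010 → (3.000,1.460)–(3.628,2.000)
cell (3,2): code 0111 → (3.628,2.000)–(4.000,2.310)
cell (3,4): code 1001 → (4.000,4.730)–(3.000,4.698)
cell (4,2): code 0010 → (4.000,2.310)–(4.679,3.000)
cell (4,3): code 0011 → (4.679,3.000)–(4.721,4.000)
cell (4,4): code 0001 → (4.721,4.000)–(4.000,4.730)
total: 14 segments, chained into 1 closed loop(s), length Σ = 10.623247

segments=14 loops=1 length=10.623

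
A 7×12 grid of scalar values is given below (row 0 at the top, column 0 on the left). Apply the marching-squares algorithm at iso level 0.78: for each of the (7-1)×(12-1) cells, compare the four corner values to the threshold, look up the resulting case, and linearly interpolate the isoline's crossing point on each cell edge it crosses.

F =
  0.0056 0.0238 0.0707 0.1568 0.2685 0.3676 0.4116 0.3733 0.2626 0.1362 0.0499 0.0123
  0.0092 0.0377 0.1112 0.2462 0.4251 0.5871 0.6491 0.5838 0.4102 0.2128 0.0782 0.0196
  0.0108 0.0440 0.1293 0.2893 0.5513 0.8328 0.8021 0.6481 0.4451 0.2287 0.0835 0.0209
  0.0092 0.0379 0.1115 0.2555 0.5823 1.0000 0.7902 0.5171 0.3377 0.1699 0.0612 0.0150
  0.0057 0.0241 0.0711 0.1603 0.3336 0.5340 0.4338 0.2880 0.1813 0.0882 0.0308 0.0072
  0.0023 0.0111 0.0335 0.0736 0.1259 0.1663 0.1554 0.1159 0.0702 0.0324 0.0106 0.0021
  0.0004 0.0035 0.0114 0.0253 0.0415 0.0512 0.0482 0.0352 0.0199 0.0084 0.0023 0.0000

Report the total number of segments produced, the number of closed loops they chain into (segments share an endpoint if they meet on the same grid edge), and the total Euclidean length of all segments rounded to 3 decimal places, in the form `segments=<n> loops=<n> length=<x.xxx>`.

cell (1,4): code 0100 → (1.785,5.000)–(2.000,4.812)
cell (1,5): code 1100 → (1.856,6.000)–(1.785,5.000)
cell (1,6): code 1000 → (2.000,6.144)–(1.856,6.000)
cell (2,4): code 0110 → (2.000,4.812)–(3.000,4.473)
cell (2,6): code 1001 → (3.000,6.037)–(2.000,6.144)
cell (3,4): code 0010 → (3.000,4.473)–(3.472,5.000)
cell (3,5): code 0011 → (3.472,5.000)–(3.029,6.000)
cell (3,6): code 0001 → (3.029,6.000)–(3.000,6.037)
total: 8 segments, chained into 1 closed loop(s), length Σ = 5.401180

segments=8 loops=1 length=5.401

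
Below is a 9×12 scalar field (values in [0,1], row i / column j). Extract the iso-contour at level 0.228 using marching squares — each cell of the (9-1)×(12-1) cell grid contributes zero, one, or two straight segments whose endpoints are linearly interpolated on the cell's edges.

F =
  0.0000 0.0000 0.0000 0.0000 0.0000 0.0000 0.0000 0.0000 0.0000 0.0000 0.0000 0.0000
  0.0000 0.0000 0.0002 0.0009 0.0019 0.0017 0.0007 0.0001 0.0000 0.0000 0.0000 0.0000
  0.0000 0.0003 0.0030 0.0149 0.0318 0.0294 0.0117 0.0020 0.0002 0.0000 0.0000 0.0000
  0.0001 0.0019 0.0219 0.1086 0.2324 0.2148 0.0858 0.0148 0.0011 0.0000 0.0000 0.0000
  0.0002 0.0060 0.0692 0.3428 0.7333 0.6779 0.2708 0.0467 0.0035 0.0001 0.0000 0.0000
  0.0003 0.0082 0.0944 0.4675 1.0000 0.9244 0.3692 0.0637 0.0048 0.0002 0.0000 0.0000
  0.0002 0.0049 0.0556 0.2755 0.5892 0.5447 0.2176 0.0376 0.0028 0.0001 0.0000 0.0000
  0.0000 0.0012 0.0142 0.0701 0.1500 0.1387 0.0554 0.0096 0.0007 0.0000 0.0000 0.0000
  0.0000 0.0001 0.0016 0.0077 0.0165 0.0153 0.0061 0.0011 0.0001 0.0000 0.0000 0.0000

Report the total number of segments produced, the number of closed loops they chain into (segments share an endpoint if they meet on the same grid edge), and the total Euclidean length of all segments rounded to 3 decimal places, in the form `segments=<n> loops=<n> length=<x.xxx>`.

cell (2,3): code 0100 → (2.978,4.000)–(3.000,3.964)
cell (2,4): code 1000 → (3.000,4.250)–(2.978,4.000)
cell (3,2): code 0100 → (3.510,3.000)–(4.000,2.580)
cell (3,3): code 1110 → (3.000,3.964)–(3.510,3.000)
cell (3,4): code 1101 → (3.029,5.000)–(3.000,4.250)
cell (3,5): code 1100 → (3.769,6.000)–(3.029,5.000)
cell (3,6): code 1000 → (4.000,6.191)–(3.769,6.000)
cell (4,2): code 0110 → (4.000,2.580)–(5.000,2.358)
cell (4,6): code 1001 → (5.000,6.462)–(4.000,6.191)
cell (5,2): code 0110 → (5.000,2.358)–(6.000,2.784)
cell (5,5): code 1011 → (6.000,5.968)–(5.931,6.000)
cell (5,6): code 0001 → (5.931,6.000)–(5.000,6.462)
cell (6,2): code 0010 → (6.000,2.784)–(6.231,3.000)
cell (6,3): code 0011 → (6.231,3.000)–(6.822,4.000)
cell (6,4): code 0011 → (6.822,4.000)–(6.780,5.000)
cell (6,5): code 0001 → (6.780,5.000)–(6.000,5.968)
total: 16 segments, chained into 1 closed loop(s), length Σ = 12.308724

segments=16 loops=1 length=12.309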